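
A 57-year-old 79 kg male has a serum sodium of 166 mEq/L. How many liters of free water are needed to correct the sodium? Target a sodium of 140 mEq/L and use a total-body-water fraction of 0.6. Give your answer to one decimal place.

TBW = 0.6 · 79 = 47.4 L
Free water deficit = TBW · (Na/140 − 1)
= 47.4 · (166/140 − 1)
= 47.4 · 0.1857
= 8.8 L

8.8 L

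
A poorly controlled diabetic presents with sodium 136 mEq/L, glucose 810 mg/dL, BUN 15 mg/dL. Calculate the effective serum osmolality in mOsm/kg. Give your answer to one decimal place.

317.0 mOsm/kg

Effective osmolality excludes urea (freely permeant across cell membranes):
2·Na + glucose/18
= 2·136 + 810/18
= 272 + 45
= 317 mOsm/kg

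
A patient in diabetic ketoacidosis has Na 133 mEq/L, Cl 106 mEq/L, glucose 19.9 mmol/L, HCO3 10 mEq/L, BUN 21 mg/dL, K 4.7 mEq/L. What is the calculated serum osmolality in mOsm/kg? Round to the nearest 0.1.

293.4 mOsm/kg

Calculated osmolality = 2·Na + glucose + BUN/2.8
= 2·133 + 19.9 + 21/2.8
= 266 + 19.90 + 7.50
= 293.4 mOsm/kg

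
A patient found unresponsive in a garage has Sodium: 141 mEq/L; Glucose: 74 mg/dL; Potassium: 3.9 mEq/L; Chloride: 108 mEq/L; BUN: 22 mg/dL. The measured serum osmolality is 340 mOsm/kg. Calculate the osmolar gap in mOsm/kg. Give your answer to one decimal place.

46.0 mOsm/kg

Calculated osmolality = 2·Na + glucose/18 + BUN/2.8
= 2·141 + 74/18 + 22/2.8
= 282 + 4.11 + 7.86
= 293.97 mOsm/kg ≈ 294.0 mOsm/kg
Osmolar gap = measured − calculated = 340 − 294.0 = 46.0 mOsm/kg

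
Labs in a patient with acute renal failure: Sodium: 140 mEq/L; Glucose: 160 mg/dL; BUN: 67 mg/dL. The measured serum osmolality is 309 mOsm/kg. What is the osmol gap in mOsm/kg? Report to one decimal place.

-3.8 mOsm/kg

Calculated osmolality = 2·Na + glucose/18 + BUN/2.8
= 2·140 + 160/18 + 67/2.8
= 280 + 8.89 + 23.93
= 312.82 mOsm/kg ≈ 312.8 mOsm/kg
Osmolar gap = measured − calculated = 309 − 312.8 = -3.8 mOsm/kg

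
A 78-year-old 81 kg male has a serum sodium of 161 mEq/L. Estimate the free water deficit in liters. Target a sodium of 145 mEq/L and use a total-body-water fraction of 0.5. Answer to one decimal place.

4.5 L

TBW = 0.5 · 81 = 40.5 L
Free water deficit = TBW · (Na/145 − 1)
= 40.5 · (161/145 − 1)
= 40.5 · 0.1103
= 4.47 L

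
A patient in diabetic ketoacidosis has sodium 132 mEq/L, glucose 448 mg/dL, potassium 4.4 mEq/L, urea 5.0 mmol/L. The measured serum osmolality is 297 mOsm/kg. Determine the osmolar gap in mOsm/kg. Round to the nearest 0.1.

Calculated osmolality = 2·Na + glucose/18 + urea
= 2·132 + 448/18 + 5
= 264 + 24.89 + 5
= 293.89 mOsm/kg ≈ 293.9 mOsm/kg
Osmolar gap = measured − calculated = 297 − 293.9 = 3.1 mOsm/kg

3.1 mOsm/kg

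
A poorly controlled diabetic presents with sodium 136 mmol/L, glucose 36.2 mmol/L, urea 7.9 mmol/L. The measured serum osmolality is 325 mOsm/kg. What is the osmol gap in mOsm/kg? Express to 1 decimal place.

8.9 mOsm/kg

Calculated osmolality = 2·Na + glucose + urea
= 2·136 + 36.2 + 7.9
= 272 + 36.20 + 7.90
= 316.1 mOsm/kg ≈ 316.1 mOsm/kg
Osmolar gap = measured − calculated = 325 − 316.1 = 8.9 mOsm/kg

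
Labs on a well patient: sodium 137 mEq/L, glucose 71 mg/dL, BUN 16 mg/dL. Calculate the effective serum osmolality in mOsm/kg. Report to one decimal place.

277.9 mOsm/kg

Effective osmolality excludes urea (freely permeant across cell membranes):
2·Na + glucose/18
= 2·137 + 71/18
= 274 + 3.94
= 277.94 mOsm/kg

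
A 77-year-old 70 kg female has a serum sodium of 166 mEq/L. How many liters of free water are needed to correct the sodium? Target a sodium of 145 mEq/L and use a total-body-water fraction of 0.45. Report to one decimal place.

4.6 L

TBW = 0.45 · 70 = 31.5 L
Free water deficit = TBW · (Na/145 − 1)
= 31.5 · (166/145 − 1)
= 31.5 · 0.1448
= 4.56 L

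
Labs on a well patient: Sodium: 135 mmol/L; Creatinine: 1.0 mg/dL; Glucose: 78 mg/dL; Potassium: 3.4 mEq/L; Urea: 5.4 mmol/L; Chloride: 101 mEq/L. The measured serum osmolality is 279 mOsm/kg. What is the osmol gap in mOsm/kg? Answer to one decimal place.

-0.7 mOsm/kg

Calculated osmolality = 2·Na + glucose/18 + urea
= 2·135 + 78/18 + 5.4
= 270 + 4.33 + 5.40
= 279.73 mOsm/kg ≈ 279.7 mOsm/kg
Osmolar gap = measured − calculated = 279 − 279.7 = -0.7 mOsm/kg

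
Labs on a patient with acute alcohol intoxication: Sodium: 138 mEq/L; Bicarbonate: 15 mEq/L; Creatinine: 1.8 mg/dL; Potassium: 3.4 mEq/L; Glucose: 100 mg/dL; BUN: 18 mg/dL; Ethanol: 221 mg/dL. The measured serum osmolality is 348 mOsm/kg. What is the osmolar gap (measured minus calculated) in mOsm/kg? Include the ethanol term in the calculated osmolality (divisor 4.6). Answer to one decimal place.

Calculated osmolality = 2·Na + glucose/18 + BUN/2.8 + ethanol/4.6
= 2·138 + 100/18 + 18/2.8 + 221/4.6
= 276 + 5.56 + 6.43 + 48.04
= 336.03 mOsm/kg ≈ 336.0 mOsm/kg
Osmolar gap = measured − calculated = 348 − 336.0 = 12.0 mOsm/kg

12.0 mOsm/kg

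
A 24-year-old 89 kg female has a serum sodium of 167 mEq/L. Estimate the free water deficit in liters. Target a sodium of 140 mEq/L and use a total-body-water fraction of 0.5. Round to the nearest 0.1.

8.6 L

TBW = 0.5 · 89 = 44.5 L
Free water deficit = TBW · (Na/140 − 1)
= 44.5 · (167/140 − 1)
= 44.5 · 0.1929
= 8.58 L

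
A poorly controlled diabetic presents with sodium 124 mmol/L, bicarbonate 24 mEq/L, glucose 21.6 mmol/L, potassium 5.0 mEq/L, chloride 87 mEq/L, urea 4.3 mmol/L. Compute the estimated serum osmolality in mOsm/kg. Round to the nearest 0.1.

273.9 mOsm/kg

Calculated osmolality = 2·Na + glucose + urea
= 2·124 + 21.6 + 4.3
= 248 + 21.60 + 4.30
= 273.9 mOsm/kg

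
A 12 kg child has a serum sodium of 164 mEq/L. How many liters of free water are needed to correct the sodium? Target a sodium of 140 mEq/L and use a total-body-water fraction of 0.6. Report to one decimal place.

TBW = 0.6 · 12 = 7.2 L
Free water deficit = TBW · (Na/140 − 1)
= 7.2 · (164/140 − 1)
= 7.2 · 0.1714
= 1.23 L

1.2 L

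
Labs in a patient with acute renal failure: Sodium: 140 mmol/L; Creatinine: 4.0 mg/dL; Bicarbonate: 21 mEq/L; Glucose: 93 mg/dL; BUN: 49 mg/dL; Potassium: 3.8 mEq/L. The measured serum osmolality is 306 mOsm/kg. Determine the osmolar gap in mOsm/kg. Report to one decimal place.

Calculated osmolality = 2·Na + glucose/18 + BUN/2.8
= 2·140 + 93/18 + 49/2.8
= 280 + 5.17 + 17.50
= 302.67 mOsm/kg ≈ 302.7 mOsm/kg
Osmolar gap = measured − calculated = 306 − 302.7 = 3.3 mOsm/kg

3.3 mOsm/kg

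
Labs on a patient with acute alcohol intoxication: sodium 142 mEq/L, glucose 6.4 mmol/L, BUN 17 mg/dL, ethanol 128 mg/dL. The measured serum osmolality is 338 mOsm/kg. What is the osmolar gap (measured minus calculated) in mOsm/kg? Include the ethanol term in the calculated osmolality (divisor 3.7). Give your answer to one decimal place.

Calculated osmolality = 2·Na + glucose + BUN/2.8 + ethanol/3.7
= 2·142 + 6.4 + 17/2.8 + 128/3.7
= 284 + 6.40 + 6.07 + 34.59
= 331.06 mOsm/kg ≈ 331.1 mOsm/kg
Osmolar gap = measured − calculated = 338 − 331.1 = 6.9 mOsm/kg

6.9 mOsm/kg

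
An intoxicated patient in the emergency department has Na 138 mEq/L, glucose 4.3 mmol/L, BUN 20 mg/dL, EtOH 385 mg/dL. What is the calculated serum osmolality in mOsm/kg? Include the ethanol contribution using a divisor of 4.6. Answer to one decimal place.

Calculated osmolality = 2·Na + glucose + BUN/2.8 + ethanol/4.6
= 2·138 + 4.3 + 20/2.8 + 385/4.6
= 276 + 4.30 + 7.14 + 83.70
= 371.14 mOsm/kg

371.1 mOsm/kg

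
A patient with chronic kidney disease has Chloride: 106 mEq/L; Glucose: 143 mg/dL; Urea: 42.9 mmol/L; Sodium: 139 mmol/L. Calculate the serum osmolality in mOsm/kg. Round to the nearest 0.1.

328.8 mOsm/kg

Calculated osmolality = 2·Na + glucose/18 + urea
= 2·139 + 143/18 + 42.9
= 278 + 7.94 + 42.90
= 328.84 mOsm/kg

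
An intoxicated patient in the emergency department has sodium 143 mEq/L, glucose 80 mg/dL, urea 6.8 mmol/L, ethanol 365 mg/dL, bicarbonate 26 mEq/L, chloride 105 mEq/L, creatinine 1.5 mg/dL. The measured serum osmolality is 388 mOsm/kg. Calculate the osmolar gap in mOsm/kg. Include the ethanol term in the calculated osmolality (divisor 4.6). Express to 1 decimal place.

11.4 mOsm/kg

Calculated osmolality = 2·Na + glucose/18 + urea + ethanol/4.6
= 2·143 + 80/18 + 6.8 + 365/4.6
= 286 + 4.44 + 6.80 + 79.35
= 376.59 mOsm/kg ≈ 376.6 mOsm/kg
Osmolar gap = measured − calculated = 388 − 376.6 = 11.4 mOsm/kg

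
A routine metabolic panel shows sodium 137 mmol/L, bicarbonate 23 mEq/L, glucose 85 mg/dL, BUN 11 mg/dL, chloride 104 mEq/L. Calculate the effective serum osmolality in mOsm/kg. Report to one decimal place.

Effective osmolality excludes urea (freely permeant across cell membranes):
2·Na + glucose/18
= 2·137 + 85/18
= 274 + 4.72
= 278.72 mOsm/kg

278.7 mOsm/kg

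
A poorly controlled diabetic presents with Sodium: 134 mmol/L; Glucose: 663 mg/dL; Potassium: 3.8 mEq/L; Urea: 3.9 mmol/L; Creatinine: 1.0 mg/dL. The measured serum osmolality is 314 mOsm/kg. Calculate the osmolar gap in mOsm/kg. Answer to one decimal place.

5.3 mOsm/kg

Calculated osmolality = 2·Na + glucose/18 + urea
= 2·134 + 663/18 + 3.9
= 268 + 36.83 + 3.90
= 308.73 mOsm/kg ≈ 308.7 mOsm/kg
Osmolar gap = measured − calculated = 314 − 308.7 = 5.3 mOsm/kg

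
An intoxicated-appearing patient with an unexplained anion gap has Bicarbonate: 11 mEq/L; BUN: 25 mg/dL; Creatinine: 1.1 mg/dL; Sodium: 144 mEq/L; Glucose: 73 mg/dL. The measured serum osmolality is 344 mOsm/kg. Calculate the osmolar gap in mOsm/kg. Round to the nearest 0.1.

43.0 mOsm/kg

Calculated osmolality = 2·Na + glucose/18 + BUN/2.8
= 2·144 + 73/18 + 25/2.8
= 288 + 4.06 + 8.93
= 300.99 mOsm/kg ≈ 301.0 mOsm/kg
Osmolar gap = measured − calculated = 344 − 301.0 = 43.0 mOsm/kg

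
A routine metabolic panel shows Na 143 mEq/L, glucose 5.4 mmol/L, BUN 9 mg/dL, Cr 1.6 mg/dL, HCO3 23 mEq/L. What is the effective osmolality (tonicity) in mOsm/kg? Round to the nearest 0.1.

Effective osmolality excludes urea (freely permeant across cell membranes):
2·Na + glucose
= 2·143 + 5.4
= 286 + 5.4
= 291.4 mOsm/kg

291.4 mOsm/kg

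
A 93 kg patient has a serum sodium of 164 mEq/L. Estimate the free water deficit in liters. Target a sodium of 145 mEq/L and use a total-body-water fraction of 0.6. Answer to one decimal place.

7.3 L

TBW = 0.6 · 93 = 55.8 L
Free water deficit = TBW · (Na/145 − 1)
= 55.8 · (164/145 − 1)
= 55.8 · 0.131
= 7.31 L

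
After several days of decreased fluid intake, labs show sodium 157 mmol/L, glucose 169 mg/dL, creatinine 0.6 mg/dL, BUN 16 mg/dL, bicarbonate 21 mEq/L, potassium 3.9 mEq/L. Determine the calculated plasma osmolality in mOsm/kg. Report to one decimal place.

Calculated osmolality = 2·Na + glucose/18 + BUN/2.8
= 2·157 + 169/18 + 16/2.8
= 314 + 9.39 + 5.71
= 329.1 mOsm/kg

329.1 mOsm/kg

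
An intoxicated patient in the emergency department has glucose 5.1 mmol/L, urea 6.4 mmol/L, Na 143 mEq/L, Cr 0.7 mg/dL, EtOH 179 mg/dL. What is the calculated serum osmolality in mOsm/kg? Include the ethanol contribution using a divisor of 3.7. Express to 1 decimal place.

Calculated osmolality = 2·Na + glucose + urea + ethanol/3.7
= 2·143 + 5.1 + 6.4 + 179/3.7
= 286 + 5.10 + 6.40 + 48.38
= 345.88 mOsm/kg

345.9 mOsm/kg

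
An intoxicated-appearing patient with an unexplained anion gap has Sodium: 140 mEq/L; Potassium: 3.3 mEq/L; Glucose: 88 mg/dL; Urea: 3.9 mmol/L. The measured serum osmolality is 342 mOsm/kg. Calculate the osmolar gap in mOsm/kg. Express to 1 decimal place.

Calculated osmolality = 2·Na + glucose/18 + urea
= 2·140 + 88/18 + 3.9
= 280 + 4.89 + 3.90
= 288.79 mOsm/kg ≈ 288.8 mOsm/kg
Osmolar gap = measured − calculated = 342 − 288.8 = 53.2 mOsm/kg

53.2 mOsm/kg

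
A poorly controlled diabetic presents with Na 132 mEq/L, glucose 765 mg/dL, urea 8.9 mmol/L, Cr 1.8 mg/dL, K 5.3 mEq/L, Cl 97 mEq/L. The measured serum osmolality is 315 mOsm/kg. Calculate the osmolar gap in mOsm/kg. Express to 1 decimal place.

-0.4 mOsm/kg

Calculated osmolality = 2·Na + glucose/18 + urea
= 2·132 + 765/18 + 8.9
= 264 + 42.50 + 8.90
= 315.4 mOsm/kg ≈ 315.4 mOsm/kg
Osmolar gap = measured − calculated = 315 − 315.4 = -0.4 mOsm/kg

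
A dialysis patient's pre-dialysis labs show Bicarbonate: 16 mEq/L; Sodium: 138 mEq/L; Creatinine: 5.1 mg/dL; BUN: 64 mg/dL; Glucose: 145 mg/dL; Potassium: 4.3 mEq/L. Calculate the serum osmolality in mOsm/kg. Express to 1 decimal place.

Calculated osmolality = 2·Na + glucose/18 + BUN/2.8
= 2·138 + 145/18 + 64/2.8
= 276 + 8.06 + 22.86
= 306.92 mOsm/kg

306.9 mOsm/kg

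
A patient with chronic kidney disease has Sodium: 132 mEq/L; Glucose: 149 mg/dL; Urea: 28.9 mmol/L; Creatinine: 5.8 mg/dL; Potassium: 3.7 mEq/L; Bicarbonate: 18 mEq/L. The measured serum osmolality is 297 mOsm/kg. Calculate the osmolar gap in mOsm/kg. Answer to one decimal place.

Calculated osmolality = 2·Na + glucose/18 + urea
= 2·132 + 149/18 + 28.9
= 264 + 8.28 + 28.90
= 301.18 mOsm/kg ≈ 301.2 mOsm/kg
Osmolar gap = measured − calculated = 297 − 301.2 = -4.2 mOsm/kg

-4.2 mOsm/kg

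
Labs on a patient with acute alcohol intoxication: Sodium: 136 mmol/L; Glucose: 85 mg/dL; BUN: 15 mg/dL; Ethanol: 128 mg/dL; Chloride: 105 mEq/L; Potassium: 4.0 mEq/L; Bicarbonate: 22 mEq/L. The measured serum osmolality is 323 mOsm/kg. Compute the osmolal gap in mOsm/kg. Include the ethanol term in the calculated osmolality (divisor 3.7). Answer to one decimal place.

6.3 mOsm/kg

Calculated osmolality = 2·Na + glucose/18 + BUN/2.8 + ethanol/3.7
= 2·136 + 85/18 + 15/2.8 + 128/3.7
= 272 + 4.72 + 5.36 + 34.59
= 316.67 mOsm/kg ≈ 316.7 mOsm/kg
Osmolar gap = measured − calculated = 323 − 316.7 = 6.3 mOsm/kg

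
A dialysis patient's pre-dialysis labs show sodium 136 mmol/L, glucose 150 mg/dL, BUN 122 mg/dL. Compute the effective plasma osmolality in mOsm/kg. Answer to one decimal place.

280.3 mOsm/kg

Effective osmolality excludes urea (freely permeant across cell membranes):
2·Na + glucose/18
= 2·136 + 150/18
= 272 + 8.33
= 280.33 mOsm/kg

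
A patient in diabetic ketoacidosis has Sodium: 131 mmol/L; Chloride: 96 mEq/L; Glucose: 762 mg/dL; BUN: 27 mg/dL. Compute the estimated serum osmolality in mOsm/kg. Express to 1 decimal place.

314.0 mOsm/kg

Calculated osmolality = 2·Na + glucose/18 + BUN/2.8
= 2·131 + 762/18 + 27/2.8
= 262 + 42.33 + 9.64
= 313.97 mOsm/kg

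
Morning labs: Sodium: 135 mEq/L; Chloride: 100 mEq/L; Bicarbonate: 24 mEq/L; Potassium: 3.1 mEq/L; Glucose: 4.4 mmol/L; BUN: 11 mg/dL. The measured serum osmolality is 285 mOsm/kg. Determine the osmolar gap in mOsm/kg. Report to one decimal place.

6.7 mOsm/kg

Calculated osmolality = 2·Na + glucose + BUN/2.8
= 2·135 + 4.4 + 11/2.8
= 270 + 4.40 + 3.93
= 278.33 mOsm/kg ≈ 278.3 mOsm/kg
Osmolar gap = measured − calculated = 285 − 278.3 = 6.7 mOsm/kg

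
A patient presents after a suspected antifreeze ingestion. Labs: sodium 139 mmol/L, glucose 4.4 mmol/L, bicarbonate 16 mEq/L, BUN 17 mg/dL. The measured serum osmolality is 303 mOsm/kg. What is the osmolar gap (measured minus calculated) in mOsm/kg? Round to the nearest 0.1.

Calculated osmolality = 2·Na + glucose + BUN/2.8
= 2·139 + 4.4 + 17/2.8
= 278 + 4.40 + 6.07
= 288.47 mOsm/kg ≈ 288.5 mOsm/kg
Osmolar gap = measured − calculated = 303 − 288.5 = 14.5 mOsm/kg

14.5 mOsm/kg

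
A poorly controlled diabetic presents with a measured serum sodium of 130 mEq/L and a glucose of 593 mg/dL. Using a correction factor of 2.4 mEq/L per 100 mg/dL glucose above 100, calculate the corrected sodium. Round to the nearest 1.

142 mEq/L

Corrected Na = measured Na + 2.4 · (glucose − 100)/100
= 130 + 2.4 · (593 − 100)/100
= 130 + 11.8
= 141.8 mEq/L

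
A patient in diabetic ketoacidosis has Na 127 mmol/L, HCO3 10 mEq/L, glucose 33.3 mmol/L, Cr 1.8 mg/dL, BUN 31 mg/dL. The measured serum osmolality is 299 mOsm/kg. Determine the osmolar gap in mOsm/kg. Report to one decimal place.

Calculated osmolality = 2·Na + glucose + BUN/2.8
= 2·127 + 33.3 + 31/2.8
= 254 + 33.30 + 11.07
= 298.37 mOsm/kg ≈ 298.4 mOsm/kg
Osmolar gap = measured − calculated = 299 − 298.4 = 0.6 mOsm/kg

0.6 mOsm/kg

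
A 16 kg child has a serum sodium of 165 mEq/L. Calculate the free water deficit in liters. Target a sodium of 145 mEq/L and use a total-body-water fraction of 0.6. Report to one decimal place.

TBW = 0.6 · 16 = 9.6 L
Free water deficit = TBW · (Na/145 − 1)
= 9.6 · (165/145 − 1)
= 9.6 · 0.1379
= 1.32 L

1.3 L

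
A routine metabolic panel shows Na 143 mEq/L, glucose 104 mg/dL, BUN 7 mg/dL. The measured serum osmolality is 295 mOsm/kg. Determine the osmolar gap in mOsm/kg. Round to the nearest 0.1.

0.7 mOsm/kg

Calculated osmolality = 2·Na + glucose/18 + BUN/2.8
= 2·143 + 104/18 + 7/2.8
= 286 + 5.78 + 2.50
= 294.28 mOsm/kg ≈ 294.3 mOsm/kg
Osmolar gap = measured − calculated = 295 − 294.3 = 0.7 mOsm/kg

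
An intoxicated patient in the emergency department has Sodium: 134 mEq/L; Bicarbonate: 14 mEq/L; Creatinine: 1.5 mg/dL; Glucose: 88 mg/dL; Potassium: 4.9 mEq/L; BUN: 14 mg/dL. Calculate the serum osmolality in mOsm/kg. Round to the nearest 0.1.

277.9 mOsm/kg

Calculated osmolality = 2·Na + glucose/18 + BUN/2.8
= 2·134 + 88/18 + 14/2.8
= 268 + 4.89 + 5
= 277.89 mOsm/kg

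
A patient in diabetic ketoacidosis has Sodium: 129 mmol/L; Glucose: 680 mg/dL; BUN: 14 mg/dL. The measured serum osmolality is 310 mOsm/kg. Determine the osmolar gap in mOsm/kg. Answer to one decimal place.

Calculated osmolality = 2·Na + glucose/18 + BUN/2.8
= 2·129 + 680/18 + 14/2.8
= 258 + 37.78 + 5
= 300.78 mOsm/kg ≈ 300.8 mOsm/kg
Osmolar gap = measured − calculated = 310 − 300.8 = 9.2 mOsm/kg

9.2 mOsm/kg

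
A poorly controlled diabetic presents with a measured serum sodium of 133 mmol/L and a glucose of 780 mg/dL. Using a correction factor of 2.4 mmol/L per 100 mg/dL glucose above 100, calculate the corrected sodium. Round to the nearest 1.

149 mmol/L

Corrected Na = measured Na + 2.4 · (glucose − 100)/100
= 133 + 2.4 · (780 − 100)/100
= 133 + 16.3
= 149.3 mmol/L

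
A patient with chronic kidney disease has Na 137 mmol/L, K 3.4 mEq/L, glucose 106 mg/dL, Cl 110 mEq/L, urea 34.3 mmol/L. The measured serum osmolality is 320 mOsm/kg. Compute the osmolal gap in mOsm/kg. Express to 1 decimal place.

5.8 mOsm/kg

Calculated osmolality = 2·Na + glucose/18 + urea
= 2·137 + 106/18 + 34.3
= 274 + 5.89 + 34.30
= 314.19 mOsm/kg ≈ 314.2 mOsm/kg
Osmolar gap = measured − calculated = 320 − 314.2 = 5.8 mOsm/kg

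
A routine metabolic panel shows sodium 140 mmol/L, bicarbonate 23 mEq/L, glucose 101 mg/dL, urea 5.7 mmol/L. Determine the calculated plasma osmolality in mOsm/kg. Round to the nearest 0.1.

291.3 mOsm/kg

Calculated osmolality = 2·Na + glucose/18 + urea
= 2·140 + 101/18 + 5.7
= 280 + 5.61 + 5.70
= 291.31 mOsm/kg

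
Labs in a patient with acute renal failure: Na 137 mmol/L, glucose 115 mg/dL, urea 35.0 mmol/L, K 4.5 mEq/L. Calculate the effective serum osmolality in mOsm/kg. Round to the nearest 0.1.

280.4 mOsm/kg

Effective osmolality excludes urea (freely permeant across cell membranes):
2·Na + glucose/18
= 2·137 + 115/18
= 274 + 6.39
= 280.39 mOsm/kg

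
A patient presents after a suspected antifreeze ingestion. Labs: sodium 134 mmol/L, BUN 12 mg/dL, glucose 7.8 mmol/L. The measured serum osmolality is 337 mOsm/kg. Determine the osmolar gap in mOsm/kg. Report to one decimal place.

Calculated osmolality = 2·Na + glucose + BUN/2.8
= 2·134 + 7.8 + 12/2.8
= 268 + 7.80 + 4.29
= 280.09 mOsm/kg ≈ 280.1 mOsm/kg
Osmolar gap = measured − calculated = 337 − 280.1 = 56.9 mOsm/kg

56.9 mOsm/kg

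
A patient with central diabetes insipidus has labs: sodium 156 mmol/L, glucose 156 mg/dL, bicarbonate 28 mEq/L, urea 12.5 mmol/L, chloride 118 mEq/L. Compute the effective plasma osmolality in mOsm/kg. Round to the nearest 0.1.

Effective osmolality excludes urea (freely permeant across cell membranes):
2·Na + glucose/18
= 2·156 + 156/18
= 312 + 8.67
= 320.67 mOsm/kg

320.7 mOsm/kg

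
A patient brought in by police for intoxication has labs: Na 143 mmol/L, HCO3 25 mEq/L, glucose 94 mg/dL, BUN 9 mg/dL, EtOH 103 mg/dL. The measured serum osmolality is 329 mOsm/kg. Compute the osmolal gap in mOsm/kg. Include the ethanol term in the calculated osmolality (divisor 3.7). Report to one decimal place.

Calculated osmolality = 2·Na + glucose/18 + BUN/2.8 + ethanol/3.7
= 2·143 + 94/18 + 9/2.8 + 103/3.7
= 286 + 5.22 + 3.21 + 27.84
= 322.27 mOsm/kg ≈ 322.3 mOsm/kg
Osmolar gap = measured − calculated = 329 − 322.3 = 6.7 mOsm/kg

6.7 mOsm/kg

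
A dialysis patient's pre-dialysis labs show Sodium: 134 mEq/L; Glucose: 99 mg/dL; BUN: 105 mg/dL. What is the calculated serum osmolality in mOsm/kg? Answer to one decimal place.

Calculated osmolality = 2·Na + glucose/18 + BUN/2.8
= 2·134 + 99/18 + 105/2.8
= 268 + 5.50 + 37.50
= 311 mOsm/kg

311.0 mOsm/kg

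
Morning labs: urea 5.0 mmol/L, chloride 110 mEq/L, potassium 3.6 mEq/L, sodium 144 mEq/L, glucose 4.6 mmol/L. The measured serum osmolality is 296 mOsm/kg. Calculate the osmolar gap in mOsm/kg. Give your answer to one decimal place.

Calculated osmolality = 2·Na + glucose + urea
= 2·144 + 4.6 + 5
= 288 + 4.60 + 5
= 297.6 mOsm/kg ≈ 297.6 mOsm/kg
Osmolar gap = measured − calculated = 296 − 297.6 = -1.6 mOsm/kg

-1.6 mOsm/kg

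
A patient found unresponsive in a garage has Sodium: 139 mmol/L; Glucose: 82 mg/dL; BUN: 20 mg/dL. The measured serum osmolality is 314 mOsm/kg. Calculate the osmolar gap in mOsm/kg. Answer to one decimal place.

24.3 mOsm/kg

Calculated osmolality = 2·Na + glucose/18 + BUN/2.8
= 2·139 + 82/18 + 20/2.8
= 278 + 4.56 + 7.14
= 289.7 mOsm/kg ≈ 289.7 mOsm/kg
Osmolar gap = measured − calculated = 314 − 289.7 = 24.3 mOsm/kg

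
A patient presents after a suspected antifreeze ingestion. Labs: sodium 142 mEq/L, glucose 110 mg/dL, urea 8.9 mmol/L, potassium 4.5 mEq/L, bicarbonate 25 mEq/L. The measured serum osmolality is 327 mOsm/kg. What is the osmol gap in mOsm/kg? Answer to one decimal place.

Calculated osmolality = 2·Na + glucose/18 + urea
= 2·142 + 110/18 + 8.9
= 284 + 6.11 + 8.90
= 299.01 mOsm/kg ≈ 299.0 mOsm/kg
Osmolar gap = measured − calculated = 327 − 299.0 = 28.0 mOsm/kg

28.0 mOsm/kg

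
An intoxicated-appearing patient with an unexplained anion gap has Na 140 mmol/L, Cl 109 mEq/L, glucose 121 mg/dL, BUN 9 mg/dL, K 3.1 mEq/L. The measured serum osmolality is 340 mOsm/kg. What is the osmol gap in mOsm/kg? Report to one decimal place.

Calculated osmolality = 2·Na + glucose/18 + BUN/2.8
= 2·140 + 121/18 + 9/2.8
= 280 + 6.72 + 3.21
= 289.93 mOsm/kg ≈ 289.9 mOsm/kg
Osmolar gap = measured − calculated = 340 − 289.9 = 50.1 mOsm/kg

50.1 mOsm/kg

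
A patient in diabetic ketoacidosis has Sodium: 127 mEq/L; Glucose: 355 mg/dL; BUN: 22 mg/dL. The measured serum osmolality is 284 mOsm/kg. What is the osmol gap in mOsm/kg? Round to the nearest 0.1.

2.4 mOsm/kg

Calculated osmolality = 2·Na + glucose/18 + BUN/2.8
= 2·127 + 355/18 + 22/2.8
= 254 + 19.72 + 7.86
= 281.58 mOsm/kg ≈ 281.6 mOsm/kg
Osmolar gap = measured − calculated = 284 − 281.6 = 2.4 mOsm/kg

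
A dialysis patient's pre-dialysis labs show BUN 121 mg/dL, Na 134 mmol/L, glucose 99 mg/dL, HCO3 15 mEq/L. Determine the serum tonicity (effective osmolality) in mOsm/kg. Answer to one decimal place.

273.5 mOsm/kg

Effective osmolality excludes urea (freely permeant across cell membranes):
2·Na + glucose/18
= 2·134 + 99/18
= 268 + 5.5
= 273.5 mOsm/kg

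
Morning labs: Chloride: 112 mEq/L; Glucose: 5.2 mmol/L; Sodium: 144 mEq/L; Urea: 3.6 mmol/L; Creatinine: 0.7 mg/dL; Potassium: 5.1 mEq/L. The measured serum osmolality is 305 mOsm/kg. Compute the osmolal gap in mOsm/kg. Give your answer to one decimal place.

8.2 mOsm/kg

Calculated osmolality = 2·Na + glucose + urea
= 2·144 + 5.2 + 3.6
= 288 + 5.20 + 3.60
= 296.8 mOsm/kg ≈ 296.8 mOsm/kg
Osmolar gap = measured − calculated = 305 − 296.8 = 8.2 mOsm/kg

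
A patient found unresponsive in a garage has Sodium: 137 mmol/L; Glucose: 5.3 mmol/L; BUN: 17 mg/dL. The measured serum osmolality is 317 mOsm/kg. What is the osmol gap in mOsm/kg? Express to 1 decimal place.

Calculated osmolality = 2·Na + glucose + BUN/2.8
= 2·137 + 5.3 + 17/2.8
= 274 + 5.30 + 6.07
= 285.37 mOsm/kg ≈ 285.4 mOsm/kg
Osmolar gap = measured − calculated = 317 − 285.4 = 31.6 mOsm/kg

31.6 mOsm/kg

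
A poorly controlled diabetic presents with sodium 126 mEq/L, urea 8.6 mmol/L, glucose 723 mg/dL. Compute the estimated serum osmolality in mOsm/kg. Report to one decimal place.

Calculated osmolality = 2·Na + glucose/18 + urea
= 2·126 + 723/18 + 8.6
= 252 + 40.17 + 8.60
= 300.77 mOsm/kg

300.8 mOsm/kg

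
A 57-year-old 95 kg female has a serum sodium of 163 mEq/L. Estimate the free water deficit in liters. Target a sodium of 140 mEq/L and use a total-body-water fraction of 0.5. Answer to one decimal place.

TBW = 0.5 · 95 = 47.5 L
Free water deficit = TBW · (Na/140 − 1)
= 47.5 · (163/140 − 1)
= 47.5 · 0.1643
= 7.8 L

7.8 L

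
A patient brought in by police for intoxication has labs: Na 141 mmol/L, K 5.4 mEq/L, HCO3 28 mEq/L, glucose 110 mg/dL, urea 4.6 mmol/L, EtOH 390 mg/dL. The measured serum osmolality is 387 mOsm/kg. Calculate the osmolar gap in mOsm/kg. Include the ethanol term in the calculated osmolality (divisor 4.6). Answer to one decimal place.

Calculated osmolality = 2·Na + glucose/18 + urea + ethanol/4.6
= 2·141 + 110/18 + 4.6 + 390/4.6
= 282 + 6.11 + 4.60 + 84.78
= 377.49 mOsm/kg ≈ 377.5 mOsm/kg
Osmolar gap = measured − calculated = 387 − 377.5 = 9.5 mOsm/kg

9.5 mOsm/kg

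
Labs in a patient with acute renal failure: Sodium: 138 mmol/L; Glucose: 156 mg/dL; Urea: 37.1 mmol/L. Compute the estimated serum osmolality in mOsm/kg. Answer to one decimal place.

321.8 mOsm/kg

Calculated osmolality = 2·Na + glucose/18 + urea
= 2·138 + 156/18 + 37.1
= 276 + 8.67 + 37.10
= 321.77 mOsm/kg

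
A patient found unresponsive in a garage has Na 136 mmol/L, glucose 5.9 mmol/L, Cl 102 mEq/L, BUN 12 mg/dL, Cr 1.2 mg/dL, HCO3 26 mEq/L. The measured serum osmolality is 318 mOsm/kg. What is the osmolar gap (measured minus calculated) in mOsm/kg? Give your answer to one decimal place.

35.8 mOsm/kg

Calculated osmolality = 2·Na + glucose + BUN/2.8
= 2·136 + 5.9 + 12/2.8
= 272 + 5.90 + 4.29
= 282.19 mOsm/kg ≈ 282.2 mOsm/kg
Osmolar gap = measured − calculated = 318 − 282.2 = 35.8 mOsm/kg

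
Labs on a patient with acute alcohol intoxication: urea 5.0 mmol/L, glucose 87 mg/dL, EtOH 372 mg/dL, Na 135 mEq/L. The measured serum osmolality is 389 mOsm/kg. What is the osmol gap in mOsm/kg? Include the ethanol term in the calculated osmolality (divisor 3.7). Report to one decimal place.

8.6 mOsm/kg

Calculated osmolality = 2·Na + glucose/18 + urea + ethanol/3.7
= 2·135 + 87/18 + 5 + 372/3.7
= 270 + 4.83 + 5 + 100.54
= 380.37 mOsm/kg ≈ 380.4 mOsm/kg
Osmolar gap = measured − calculated = 389 − 380.4 = 8.6 mOsm/kg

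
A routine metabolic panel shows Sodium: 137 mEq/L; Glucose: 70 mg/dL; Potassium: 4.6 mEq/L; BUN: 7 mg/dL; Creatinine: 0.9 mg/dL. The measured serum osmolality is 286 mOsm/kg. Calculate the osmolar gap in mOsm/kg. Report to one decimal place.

5.6 mOsm/kg

Calculated osmolality = 2·Na + glucose/18 + BUN/2.8
= 2·137 + 70/18 + 7/2.8
= 274 + 3.89 + 2.50
= 280.39 mOsm/kg ≈ 280.4 mOsm/kg
Osmolar gap = measured − calculated = 286 − 280.4 = 5.6 mOsm/kg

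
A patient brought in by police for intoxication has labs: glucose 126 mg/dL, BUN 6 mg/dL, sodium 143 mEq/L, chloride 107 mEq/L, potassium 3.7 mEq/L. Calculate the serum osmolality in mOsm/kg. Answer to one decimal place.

Calculated osmolality = 2·Na + glucose/18 + BUN/2.8
= 2·143 + 126/18 + 6/2.8
= 286 + 7 + 2.14
= 295.14 mOsm/kg

295.1 mOsm/kg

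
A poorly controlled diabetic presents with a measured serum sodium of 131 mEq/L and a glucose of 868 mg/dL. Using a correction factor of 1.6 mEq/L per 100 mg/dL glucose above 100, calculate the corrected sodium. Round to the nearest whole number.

143 mEq/L

Corrected Na = measured Na + 1.6 · (glucose − 100)/100
= 131 + 1.6 · (868 − 100)/100
= 131 + 12.3
= 143.3 mEq/L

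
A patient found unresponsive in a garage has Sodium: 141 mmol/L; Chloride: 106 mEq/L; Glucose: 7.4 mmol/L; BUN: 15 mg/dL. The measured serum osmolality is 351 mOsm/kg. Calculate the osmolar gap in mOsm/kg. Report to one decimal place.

56.2 mOsm/kg

Calculated osmolality = 2·Na + glucose + BUN/2.8
= 2·141 + 7.4 + 15/2.8
= 282 + 7.40 + 5.36
= 294.76 mOsm/kg ≈ 294.8 mOsm/kg
Osmolar gap = measured − calculated = 351 − 294.8 = 56.2 mOsm/kg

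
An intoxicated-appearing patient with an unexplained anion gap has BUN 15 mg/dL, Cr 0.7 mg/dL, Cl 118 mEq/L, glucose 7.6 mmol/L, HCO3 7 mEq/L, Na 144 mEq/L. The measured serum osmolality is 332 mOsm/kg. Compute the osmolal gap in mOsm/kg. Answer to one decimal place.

Calculated osmolality = 2·Na + glucose + BUN/2.8
= 2·144 + 7.6 + 15/2.8
= 288 + 7.60 + 5.36
= 300.96 mOsm/kg ≈ 301.0 mOsm/kg
Osmolar gap = measured − calculated = 332 − 301.0 = 31.0 mOsm/kg

31.0 mOsm/kg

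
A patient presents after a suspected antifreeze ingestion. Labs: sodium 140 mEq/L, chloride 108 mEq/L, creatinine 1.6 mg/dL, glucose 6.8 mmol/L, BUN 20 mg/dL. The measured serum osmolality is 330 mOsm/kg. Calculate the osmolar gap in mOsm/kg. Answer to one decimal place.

36.1 mOsm/kg

Calculated osmolality = 2·Na + glucose + BUN/2.8
= 2·140 + 6.8 + 20/2.8
= 280 + 6.80 + 7.14
= 293.94 mOsm/kg ≈ 293.9 mOsm/kg
Osmolar gap = measured − calculated = 330 − 293.9 = 36.1 mOsm/kg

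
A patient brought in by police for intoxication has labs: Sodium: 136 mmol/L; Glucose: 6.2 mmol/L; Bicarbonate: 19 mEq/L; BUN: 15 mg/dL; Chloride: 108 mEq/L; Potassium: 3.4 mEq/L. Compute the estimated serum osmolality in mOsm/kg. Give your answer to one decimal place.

283.6 mOsm/kg

Calculated osmolality = 2·Na + glucose + BUN/2.8
= 2·136 + 6.2 + 15/2.8
= 272 + 6.20 + 5.36
= 283.56 mOsm/kg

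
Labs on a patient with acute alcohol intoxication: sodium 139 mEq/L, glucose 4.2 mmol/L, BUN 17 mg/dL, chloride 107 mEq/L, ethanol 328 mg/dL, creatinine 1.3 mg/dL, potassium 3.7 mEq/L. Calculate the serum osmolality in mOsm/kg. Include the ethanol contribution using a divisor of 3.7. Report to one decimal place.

Calculated osmolality = 2·Na + glucose + BUN/2.8 + ethanol/3.7
= 2·139 + 4.2 + 17/2.8 + 328/3.7
= 278 + 4.20 + 6.07 + 88.65
= 376.92 mOsm/kg

376.9 mOsm/kg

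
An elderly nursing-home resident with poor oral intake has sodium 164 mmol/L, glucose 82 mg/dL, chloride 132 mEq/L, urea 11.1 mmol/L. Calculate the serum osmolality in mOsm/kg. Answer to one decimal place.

343.7 mOsm/kg

Calculated osmolality = 2·Na + glucose/18 + urea
= 2·164 + 82/18 + 11.1
= 328 + 4.56 + 11.10
= 343.66 mOsm/kg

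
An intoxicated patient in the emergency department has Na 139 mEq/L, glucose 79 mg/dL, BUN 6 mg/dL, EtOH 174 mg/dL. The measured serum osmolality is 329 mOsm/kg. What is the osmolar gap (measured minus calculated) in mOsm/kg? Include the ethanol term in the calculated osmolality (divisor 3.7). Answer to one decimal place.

Calculated osmolality = 2·Na + glucose/18 + BUN/2.8 + ethanol/3.7
= 2·139 + 79/18 + 6/2.8 + 174/3.7
= 278 + 4.39 + 2.14 + 47.03
= 331.56 mOsm/kg ≈ 331.6 mOsm/kg
Osmolar gap = measured − calculated = 329 − 331.6 = -2.6 mOsm/kg

-2.6 mOsm/kg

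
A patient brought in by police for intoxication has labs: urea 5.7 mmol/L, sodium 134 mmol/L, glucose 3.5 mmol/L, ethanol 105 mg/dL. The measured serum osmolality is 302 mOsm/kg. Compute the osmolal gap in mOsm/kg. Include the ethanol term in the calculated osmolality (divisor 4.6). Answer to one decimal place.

2.0 mOsm/kg

Calculated osmolality = 2·Na + glucose + urea + ethanol/4.6
= 2·134 + 3.5 + 5.7 + 105/4.6
= 268 + 3.50 + 5.70 + 22.83
= 300.03 mOsm/kg ≈ 300.0 mOsm/kg
Osmolar gap = measured − calculated = 302 − 300.0 = 2.0 mOsm/kg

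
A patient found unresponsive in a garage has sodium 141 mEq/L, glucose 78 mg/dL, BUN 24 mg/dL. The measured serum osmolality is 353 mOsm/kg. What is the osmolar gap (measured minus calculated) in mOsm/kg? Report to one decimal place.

58.1 mOsm/kg

Calculated osmolality = 2·Na + glucose/18 + BUN/2.8
= 2·141 + 78/18 + 24/2.8
= 282 + 4.33 + 8.57
= 294.9 mOsm/kg ≈ 294.9 mOsm/kg
Osmolar gap = measured − calculated = 353 − 294.9 = 58.1 mOsm/kg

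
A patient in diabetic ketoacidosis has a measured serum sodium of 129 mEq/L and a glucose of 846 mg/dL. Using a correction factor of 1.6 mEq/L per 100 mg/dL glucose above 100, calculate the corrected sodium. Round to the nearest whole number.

141 mEq/L

Corrected Na = measured Na + 1.6 · (glucose − 100)/100
= 129 + 1.6 · (846 − 100)/100
= 129 + 11.9
= 140.9 mEq/L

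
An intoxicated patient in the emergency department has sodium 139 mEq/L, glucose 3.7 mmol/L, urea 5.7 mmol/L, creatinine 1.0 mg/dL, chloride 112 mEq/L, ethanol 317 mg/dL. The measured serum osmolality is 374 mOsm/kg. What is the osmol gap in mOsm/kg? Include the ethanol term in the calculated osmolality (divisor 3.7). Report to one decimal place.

Calculated osmolality = 2·Na + glucose + urea + ethanol/3.7
= 2·139 + 3.7 + 5.7 + 317/3.7
= 278 + 3.70 + 5.70 + 85.68
= 373.08 mOsm/kg ≈ 373.1 mOsm/kg
Osmolar gap = measured − calculated = 374 − 373.1 = 0.9 mOsm/kg

0.9 mOsm/kg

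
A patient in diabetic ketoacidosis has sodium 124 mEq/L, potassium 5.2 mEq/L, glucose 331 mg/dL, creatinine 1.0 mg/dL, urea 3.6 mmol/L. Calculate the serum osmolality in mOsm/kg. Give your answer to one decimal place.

270.0 mOsm/kg

Calculated osmolality = 2·Na + glucose/18 + urea
= 2·124 + 331/18 + 3.6
= 248 + 18.39 + 3.60
= 269.99 mOsm/kg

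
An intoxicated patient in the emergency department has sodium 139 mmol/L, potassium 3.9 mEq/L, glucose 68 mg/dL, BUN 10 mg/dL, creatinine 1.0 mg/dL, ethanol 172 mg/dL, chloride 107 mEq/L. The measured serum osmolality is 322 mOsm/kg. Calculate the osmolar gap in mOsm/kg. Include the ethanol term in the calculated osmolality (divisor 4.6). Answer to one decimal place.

-0.7 mOsm/kg

Calculated osmolality = 2·Na + glucose/18 + BUN/2.8 + ethanol/4.6
= 2·139 + 68/18 + 10/2.8 + 172/4.6
= 278 + 3.78 + 3.57 + 37.39
= 322.74 mOsm/kg ≈ 322.7 mOsm/kg
Osmolar gap = measured − calculated = 322 − 322.7 = -0.7 mOsm/kg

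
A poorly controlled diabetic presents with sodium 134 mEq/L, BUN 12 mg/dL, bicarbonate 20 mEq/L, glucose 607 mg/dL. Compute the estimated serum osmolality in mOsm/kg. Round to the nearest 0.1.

306.0 mOsm/kg

Calculated osmolality = 2·Na + glucose/18 + BUN/2.8
= 2·134 + 607/18 + 12/2.8
= 268 + 33.72 + 4.29
= 306.01 mOsm/kg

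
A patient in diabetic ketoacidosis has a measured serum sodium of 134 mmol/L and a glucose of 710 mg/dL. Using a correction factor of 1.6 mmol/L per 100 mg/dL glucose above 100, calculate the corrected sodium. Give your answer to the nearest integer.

144 mmol/L

Corrected Na = measured Na + 1.6 · (glucose − 100)/100
= 134 + 1.6 · (710 − 100)/100
= 134 + 9.8
= 143.8 mmol/L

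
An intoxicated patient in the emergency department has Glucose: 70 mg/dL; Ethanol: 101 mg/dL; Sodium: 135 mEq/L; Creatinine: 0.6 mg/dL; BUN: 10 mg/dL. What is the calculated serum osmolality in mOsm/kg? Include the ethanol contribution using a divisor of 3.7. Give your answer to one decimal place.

Calculated osmolality = 2·Na + glucose/18 + BUN/2.8 + ethanol/3.7
= 2·135 + 70/18 + 10/2.8 + 101/3.7
= 270 + 3.89 + 3.57 + 27.30
= 304.76 mOsm/kg

304.8 mOsm/kg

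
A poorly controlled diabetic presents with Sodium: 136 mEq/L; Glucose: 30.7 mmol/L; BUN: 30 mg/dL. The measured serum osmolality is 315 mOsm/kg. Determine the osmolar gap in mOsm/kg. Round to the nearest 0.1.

Calculated osmolality = 2·Na + glucose + BUN/2.8
= 2·136 + 30.7 + 30/2.8
= 272 + 30.70 + 10.71
= 313.41 mOsm/kg ≈ 313.4 mOsm/kg
Osmolar gap = measured − calculated = 315 − 313.4 = 1.6 mOsm/kg

1.6 mOsm/kg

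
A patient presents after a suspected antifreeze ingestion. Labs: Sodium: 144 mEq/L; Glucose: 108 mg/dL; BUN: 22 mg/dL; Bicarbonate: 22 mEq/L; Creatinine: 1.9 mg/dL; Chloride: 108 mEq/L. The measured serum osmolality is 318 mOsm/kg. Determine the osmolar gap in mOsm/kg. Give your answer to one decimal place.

16.1 mOsm/kg

Calculated osmolality = 2·Na + glucose/18 + BUN/2.8
= 2·144 + 108/18 + 22/2.8
= 288 + 6 + 7.86
= 301.86 mOsm/kg ≈ 301.9 mOsm/kg
Osmolar gap = measured − calculated = 318 − 301.9 = 16.1 mOsm/kg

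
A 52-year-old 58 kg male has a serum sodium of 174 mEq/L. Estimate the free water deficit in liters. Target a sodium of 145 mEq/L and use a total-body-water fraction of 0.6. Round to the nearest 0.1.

7.0 L

TBW = 0.6 · 58 = 34.8 L
Free water deficit = TBW · (Na/145 − 1)
= 34.8 · (174/145 − 1)
= 34.8 · 0.2
= 6.96 L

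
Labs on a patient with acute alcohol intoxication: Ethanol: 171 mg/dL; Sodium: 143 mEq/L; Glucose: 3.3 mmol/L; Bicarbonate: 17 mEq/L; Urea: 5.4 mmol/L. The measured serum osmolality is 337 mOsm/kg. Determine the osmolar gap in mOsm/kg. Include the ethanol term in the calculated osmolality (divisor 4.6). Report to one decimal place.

Calculated osmolality = 2·Na + glucose + urea + ethanol/4.6
= 2·143 + 3.3 + 5.4 + 171/4.6
= 286 + 3.30 + 5.40 + 37.17
= 331.87 mOsm/kg ≈ 331.9 mOsm/kg
Osmolar gap = measured − calculated = 337 − 331.9 = 5.1 mOsm/kg

5.1 mOsm/kg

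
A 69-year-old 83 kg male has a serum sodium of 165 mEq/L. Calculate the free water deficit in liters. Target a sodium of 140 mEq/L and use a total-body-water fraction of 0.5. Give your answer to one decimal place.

7.4 L

TBW = 0.5 · 83 = 41.5 L
Free water deficit = TBW · (Na/140 − 1)
= 41.5 · (165/140 − 1)
= 41.5 · 0.1786
= 7.41 L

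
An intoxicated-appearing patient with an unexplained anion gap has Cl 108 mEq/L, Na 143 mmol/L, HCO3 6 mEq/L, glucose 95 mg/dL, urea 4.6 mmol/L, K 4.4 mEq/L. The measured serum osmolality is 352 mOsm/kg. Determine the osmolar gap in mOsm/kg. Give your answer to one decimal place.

Calculated osmolality = 2·Na + glucose/18 + urea
= 2·143 + 95/18 + 4.6
= 286 + 5.28 + 4.60
= 295.88 mOsm/kg ≈ 295.9 mOsm/kg
Osmolar gap = measured − calculated = 352 − 295.9 = 56.1 mOsm/kg

56.1 mOsm/kg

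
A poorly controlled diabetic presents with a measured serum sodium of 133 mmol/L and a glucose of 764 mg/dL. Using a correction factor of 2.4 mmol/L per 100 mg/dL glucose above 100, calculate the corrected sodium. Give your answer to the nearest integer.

149 mmol/L

Corrected Na = measured Na + 2.4 · (glucose − 100)/100
= 133 + 2.4 · (764 − 100)/100
= 133 + 15.9
= 148.9 mmol/L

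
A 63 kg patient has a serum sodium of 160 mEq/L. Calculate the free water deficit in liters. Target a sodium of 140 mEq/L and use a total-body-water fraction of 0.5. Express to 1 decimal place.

TBW = 0.5 · 63 = 31.5 L
Free water deficit = TBW · (Na/140 − 1)
= 31.5 · (160/140 − 1)
= 31.5 · 0.1429
= 4.5 L

4.5 L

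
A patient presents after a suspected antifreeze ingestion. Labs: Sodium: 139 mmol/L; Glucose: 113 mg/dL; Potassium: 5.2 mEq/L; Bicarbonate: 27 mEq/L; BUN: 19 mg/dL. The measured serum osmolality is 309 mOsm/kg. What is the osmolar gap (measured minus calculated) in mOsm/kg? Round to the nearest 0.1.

Calculated osmolality = 2·Na + glucose/18 + BUN/2.8
= 2·139 + 113/18 + 19/2.8
= 278 + 6.28 + 6.79
= 291.07 mOsm/kg ≈ 291.1 mOsm/kg
Osmolar gap = measured − calculated = 309 − 291.1 = 17.9 mOsm/kg

17.9 mOsm/kg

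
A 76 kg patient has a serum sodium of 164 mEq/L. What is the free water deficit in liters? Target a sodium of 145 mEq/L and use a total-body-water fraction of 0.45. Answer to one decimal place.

TBW = 0.45 · 76 = 34.2 L
Free water deficit = TBW · (Na/145 − 1)
= 34.2 · (164/145 − 1)
= 34.2 · 0.131
= 4.48 L

4.5 L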